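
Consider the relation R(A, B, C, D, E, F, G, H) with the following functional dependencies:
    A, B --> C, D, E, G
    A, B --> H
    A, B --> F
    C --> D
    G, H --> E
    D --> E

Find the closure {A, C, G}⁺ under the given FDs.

{A, C, D, E, G}

Start with {A, C, G}.
C --> D applies; add {D} → now {A, C, D, G}.
D --> E applies; add {E} → now {A, C, D, E, G}.
No further FD applies.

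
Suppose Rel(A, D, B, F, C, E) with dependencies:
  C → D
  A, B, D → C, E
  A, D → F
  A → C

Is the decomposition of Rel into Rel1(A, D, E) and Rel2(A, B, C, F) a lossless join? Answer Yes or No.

No

Common attributes: {A}; their closure is {A, C, D, F}.
Rel1 ⊄ {A, C, D, F} and Rel2 ⊄ {A, C, D, F}, so the split is lossy.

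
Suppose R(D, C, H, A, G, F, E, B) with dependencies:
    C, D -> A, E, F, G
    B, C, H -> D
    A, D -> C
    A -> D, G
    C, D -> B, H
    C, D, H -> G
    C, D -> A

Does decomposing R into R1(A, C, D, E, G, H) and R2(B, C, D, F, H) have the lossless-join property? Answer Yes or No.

Common attributes: {C, D, H}; their closure is {A, B, C, D, E, F, G, H}.
This includes all of R1, so the common attributes are a superkey of R1 — the join is lossless.

Yes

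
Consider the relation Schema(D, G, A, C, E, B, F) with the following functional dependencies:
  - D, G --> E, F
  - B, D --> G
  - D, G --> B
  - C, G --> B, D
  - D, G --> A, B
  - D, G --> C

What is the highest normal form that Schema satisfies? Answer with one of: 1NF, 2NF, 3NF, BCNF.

Candidate keys: {B, D}, {C, G}, {D, G}. Prime attributes: {B, C, D, G}.
Each dependency's left side is a superkey — BCNF holds.

BCNF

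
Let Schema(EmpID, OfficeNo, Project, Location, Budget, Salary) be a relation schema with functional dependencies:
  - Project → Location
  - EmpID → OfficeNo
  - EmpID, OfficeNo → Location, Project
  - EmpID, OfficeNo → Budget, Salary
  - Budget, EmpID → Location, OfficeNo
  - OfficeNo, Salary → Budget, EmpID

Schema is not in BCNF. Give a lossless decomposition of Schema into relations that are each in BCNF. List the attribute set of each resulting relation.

Candidate keys of the original relation: {EmpID}, {OfficeNo, Salary}.
Within {Budget, EmpID, Location, OfficeNo, Project, Salary}: {Project}⁺ ∩ {Budget, EmpID, Location, OfficeNo, Project, Salary} = {Location, Project}, not the whole set, so Project → Location violates BCNF; decompose into {Location, Project} and {Budget, EmpID, OfficeNo, Project, Salary}.
{Location, Project}: every determinant is a superkey — BCNF.
{Budget, EmpID, OfficeNo, Project, Salary}: every determinant is a superkey — BCNF.

{Budget, EmpID, OfficeNo, Project, Salary}; {Location, Project}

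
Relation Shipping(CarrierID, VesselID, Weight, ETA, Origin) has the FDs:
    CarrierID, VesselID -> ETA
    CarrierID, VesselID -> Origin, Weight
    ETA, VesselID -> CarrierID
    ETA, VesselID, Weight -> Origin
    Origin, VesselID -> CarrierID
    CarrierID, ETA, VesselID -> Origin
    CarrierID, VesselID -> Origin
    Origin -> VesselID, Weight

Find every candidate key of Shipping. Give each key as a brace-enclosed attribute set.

{Origin}⁺ = {CarrierID, ETA, Origin, VesselID, Weight} — all of the relation — so {Origin} is a candidate key.
{CarrierID, VesselID}⁺ = {CarrierID, ETA, Origin, VesselID, Weight} — all of the relation — so {CarrierID, VesselID} is a candidate key.
{ETA, VesselID}⁺ = {CarrierID, ETA, Origin, VesselID, Weight} — all of the relation — so {ETA, VesselID} is a candidate key.
No proper subset of any of these is a key, and no other minimal superkey exists.

{CarrierID, VesselID}, {ETA, VesselID}, {Origin}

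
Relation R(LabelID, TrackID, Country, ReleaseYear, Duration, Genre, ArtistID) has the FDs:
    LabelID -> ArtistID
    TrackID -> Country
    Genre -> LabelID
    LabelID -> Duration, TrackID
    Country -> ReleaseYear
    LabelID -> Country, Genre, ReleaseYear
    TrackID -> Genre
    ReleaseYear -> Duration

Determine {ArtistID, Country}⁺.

Start with {ArtistID, Country}.
Country -> ReleaseYear applies; add {ReleaseYear} → now {ArtistID, Country, ReleaseYear}.
ReleaseYear -> Duration applies; add {Duration} → now {ArtistID, Country, Duration, ReleaseYear}.
No further FD applies.

{ArtistID, Country, Duration, ReleaseYear}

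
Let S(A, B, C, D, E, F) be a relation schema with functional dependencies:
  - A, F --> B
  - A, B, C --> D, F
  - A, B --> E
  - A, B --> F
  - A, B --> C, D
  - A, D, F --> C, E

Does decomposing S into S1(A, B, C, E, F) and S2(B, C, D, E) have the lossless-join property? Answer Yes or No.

Common attributes: {B, C, E}; their closure is {B, C, E}.
Neither S1 nor S2 is contained in that closure, so the decomposition is lossy.

No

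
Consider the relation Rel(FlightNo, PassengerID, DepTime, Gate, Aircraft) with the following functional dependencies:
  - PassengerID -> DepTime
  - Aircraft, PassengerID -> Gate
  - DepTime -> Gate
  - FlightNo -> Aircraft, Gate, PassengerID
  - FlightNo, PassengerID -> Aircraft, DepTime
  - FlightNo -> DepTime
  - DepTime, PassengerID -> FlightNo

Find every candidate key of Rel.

{FlightNo}, {PassengerID}

Closure of {FlightNo} is {Aircraft, DepTime, FlightNo, Gate, PassengerID}, the whole schema; {FlightNo} is a candidate key.
Closure of {PassengerID} is {Aircraft, DepTime, FlightNo, Gate, PassengerID}, the whole schema; {PassengerID} is a candidate key.
Any other superkey properly contains one of these, so there are no further candidate keys.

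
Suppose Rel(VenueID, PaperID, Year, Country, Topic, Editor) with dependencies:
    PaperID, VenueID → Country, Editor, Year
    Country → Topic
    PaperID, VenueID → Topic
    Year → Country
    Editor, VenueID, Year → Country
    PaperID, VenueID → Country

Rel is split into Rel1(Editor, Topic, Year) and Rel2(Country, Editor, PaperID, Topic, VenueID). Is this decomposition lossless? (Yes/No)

No

The shared attributes are {Editor, Topic} and {Editor, Topic}⁺ = {Editor, Topic}.
Rel1 ⊄ {Editor, Topic} and Rel2 ⊄ {Editor, Topic}, so the split is lossy.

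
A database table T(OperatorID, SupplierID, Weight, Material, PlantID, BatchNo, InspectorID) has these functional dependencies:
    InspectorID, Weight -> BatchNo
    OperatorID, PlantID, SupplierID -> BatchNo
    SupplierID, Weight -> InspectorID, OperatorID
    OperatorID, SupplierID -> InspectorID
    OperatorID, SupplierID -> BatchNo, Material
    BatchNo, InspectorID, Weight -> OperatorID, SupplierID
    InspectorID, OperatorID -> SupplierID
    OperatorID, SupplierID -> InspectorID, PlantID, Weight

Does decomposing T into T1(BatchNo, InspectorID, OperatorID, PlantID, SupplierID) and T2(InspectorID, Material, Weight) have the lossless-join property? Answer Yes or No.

The shared attributes are {InspectorID} and {InspectorID}⁺ = {InspectorID}.
The closure covers neither T1 nor T2 entirely; the join is not lossless.

No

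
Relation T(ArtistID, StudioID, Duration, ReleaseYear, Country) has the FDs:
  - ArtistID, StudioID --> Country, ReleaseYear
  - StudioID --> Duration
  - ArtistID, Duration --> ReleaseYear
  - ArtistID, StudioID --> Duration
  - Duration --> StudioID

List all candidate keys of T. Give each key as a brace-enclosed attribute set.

{ArtistID} never appears on the right of any FD, so every key must include it.
{ArtistID, Duration}⁺ = {ArtistID, Country, Duration, ReleaseYear, StudioID} — all of the relation — so {ArtistID, Duration} is a candidate key.
{ArtistID, StudioID}⁺ = {ArtistID, Country, Duration, ReleaseYear, StudioID} — all of the relation — so {ArtistID, StudioID} is a candidate key.
No proper subset of any of these is a key, and no other minimal superkey exists.

{ArtistID, Duration}, {ArtistID, StudioID}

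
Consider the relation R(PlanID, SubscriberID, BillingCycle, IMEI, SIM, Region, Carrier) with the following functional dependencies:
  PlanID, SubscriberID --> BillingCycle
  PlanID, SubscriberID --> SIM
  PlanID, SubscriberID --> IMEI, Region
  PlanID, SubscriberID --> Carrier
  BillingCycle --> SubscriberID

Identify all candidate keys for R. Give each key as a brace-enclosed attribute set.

Attributes never on any right-hand side: {PlanID} — every candidate key must contain it.
{BillingCycle, PlanID} is a candidate key since {BillingCycle, PlanID}⁺ = {BillingCycle, Carrier, IMEI, PlanID, Region, SIM, SubscriberID} covers every attribute.
{PlanID, SubscriberID} is a candidate key since {PlanID, SubscriberID}⁺ = {BillingCycle, Carrier, IMEI, PlanID, Region, SIM, SubscriberID} covers every attribute.
Any other superkey properly contains one of these, so there are no further candidate keys.

{BillingCycle, PlanID}, {PlanID, SubscriberID}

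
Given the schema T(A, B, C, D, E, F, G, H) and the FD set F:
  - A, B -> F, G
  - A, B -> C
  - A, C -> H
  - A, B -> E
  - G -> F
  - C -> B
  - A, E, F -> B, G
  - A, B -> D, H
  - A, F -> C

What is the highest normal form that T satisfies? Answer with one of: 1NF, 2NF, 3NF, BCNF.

3NF

Candidate keys: {A, B}, {A, C}, {A, F}, {A, G}. Prime attributes: {A, B, C, F, G}.
G -> F breaks BCNF: {G}⁺ = {F, G}, so {G} is not a superkey.
But every attribute on its right side ({F}) is prime, and the same holds for every other non-superkey FD, so 3NF still holds.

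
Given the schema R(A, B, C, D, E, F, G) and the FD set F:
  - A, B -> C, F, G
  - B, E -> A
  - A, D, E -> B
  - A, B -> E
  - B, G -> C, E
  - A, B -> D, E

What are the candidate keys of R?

{A, B}, {A, D, E}, {B, E}, {B, G}

{A, B}⁺ = {A, B, C, D, E, F, G}, which is every attribute, so {A, B} is a candidate key.
{B, E}⁺ = {A, B, C, D, E, F, G}, which is every attribute, so {B, E} is a candidate key.
{B, G}⁺ = {A, B, C, D, E, F, G}, which is every attribute, so {B, G} is a candidate key.
{A, D, E}⁺ = {A, B, C, D, E, F, G}, which is every attribute, so {A, D, E} is a candidate key.
These are minimal and exhaustive — every other superkey contains one of them.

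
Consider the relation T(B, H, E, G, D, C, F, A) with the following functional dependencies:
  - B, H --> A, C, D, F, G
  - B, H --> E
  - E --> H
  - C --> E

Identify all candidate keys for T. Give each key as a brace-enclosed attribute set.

Attributes never on any right-hand side: {B} — every candidate key must contain it.
{B, C}⁺ = {A, B, C, D, E, F, G, H} — all of the relation — so {B, C} is a candidate key.
{B, E}⁺ = {A, B, C, D, E, F, G, H} — all of the relation — so {B, E} is a candidate key.
{B, H}⁺ = {A, B, C, D, E, F, G, H} — all of the relation — so {B, H} is a candidate key.
Any other superkey properly contains one of these, so there are no further candidate keys.

{B, C}, {B, E}, {B, H}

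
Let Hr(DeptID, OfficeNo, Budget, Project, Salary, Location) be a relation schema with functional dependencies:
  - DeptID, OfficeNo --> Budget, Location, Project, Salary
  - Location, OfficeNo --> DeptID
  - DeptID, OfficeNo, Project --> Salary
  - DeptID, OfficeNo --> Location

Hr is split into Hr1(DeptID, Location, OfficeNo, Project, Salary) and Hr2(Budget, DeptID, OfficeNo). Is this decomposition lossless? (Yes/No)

Hr1 ∩ Hr2 = {DeptID, OfficeNo}; its closure under F is {Budget, DeptID, Location, OfficeNo, Project, Salary}.
This includes all of Hr1, so the common attributes are a superkey of Hr1 — the join is lossless.

Yes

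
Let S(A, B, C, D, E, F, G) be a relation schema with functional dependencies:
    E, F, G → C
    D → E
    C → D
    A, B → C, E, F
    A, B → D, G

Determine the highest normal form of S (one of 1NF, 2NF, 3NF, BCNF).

Candidate key: {A, B}. Prime attributes: {A, B}.
E, F, G → C breaks BCNF: {E, F, G}⁺ = {C, D, E, F, G}, so {E, F, G} is not a superkey.
E, F, G → C determines the non-prime attribute {C} from a non-superkey — 3NF is violated.
Checking every proper subset of each key, none determines a non-prime attribute — 2NF is satisfied.

2NF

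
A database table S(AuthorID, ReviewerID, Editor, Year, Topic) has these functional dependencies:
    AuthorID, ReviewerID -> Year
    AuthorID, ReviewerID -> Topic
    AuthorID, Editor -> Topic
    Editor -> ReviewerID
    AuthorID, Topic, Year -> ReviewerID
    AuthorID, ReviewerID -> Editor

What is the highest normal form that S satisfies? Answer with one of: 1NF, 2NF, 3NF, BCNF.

Candidate keys: {AuthorID, Editor}, {AuthorID, ReviewerID}, {AuthorID, Topic, Year}. Prime attributes: {AuthorID, Editor, ReviewerID, Topic, Year}.
For Editor -> ReviewerID we have {Editor}⁺ = {Editor, ReviewerID}; {Editor} is not a superkey, so BCNF fails.
But every attribute on its right side ({ReviewerID}) is prime, and the same holds for every other non-superkey FD, so 3NF still holds.

3NF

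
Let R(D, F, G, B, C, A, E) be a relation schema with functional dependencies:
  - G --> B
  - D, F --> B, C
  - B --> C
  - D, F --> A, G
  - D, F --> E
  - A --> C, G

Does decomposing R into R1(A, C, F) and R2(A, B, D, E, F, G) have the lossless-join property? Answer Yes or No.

R1 ∩ R2 = {A, F}; its closure under F is {A, B, C, F, G}.
R1 is contained in that closure, so R1 ∩ R2 --> R1 holds and the join is lossless.

Yes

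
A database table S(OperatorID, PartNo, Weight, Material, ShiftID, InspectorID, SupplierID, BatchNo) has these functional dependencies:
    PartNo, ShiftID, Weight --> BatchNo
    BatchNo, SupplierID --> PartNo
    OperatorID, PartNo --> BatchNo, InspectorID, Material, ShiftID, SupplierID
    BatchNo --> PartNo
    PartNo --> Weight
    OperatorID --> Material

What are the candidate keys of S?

{BatchNo, OperatorID}, {OperatorID, PartNo}

Attributes never on any right-hand side: {OperatorID} — every candidate key must contain it.
{BatchNo, OperatorID}⁺ = {BatchNo, InspectorID, Material, OperatorID, PartNo, ShiftID, SupplierID, Weight} — all of the relation — so {BatchNo, OperatorID} is a candidate key.
{OperatorID, PartNo}⁺ = {BatchNo, InspectorID, Material, OperatorID, PartNo, ShiftID, SupplierID, Weight} — all of the relation — so {OperatorID, PartNo} is a candidate key.
No proper subset of any of these is a key, and no other minimal superkey exists.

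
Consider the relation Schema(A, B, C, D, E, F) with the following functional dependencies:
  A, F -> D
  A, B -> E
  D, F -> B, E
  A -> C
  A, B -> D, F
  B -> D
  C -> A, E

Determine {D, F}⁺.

{B, D, E, F}

Start with {D, F}.
D, F -> B, E applies; add {B, E} → now {B, D, E, F}.
No further FD applies.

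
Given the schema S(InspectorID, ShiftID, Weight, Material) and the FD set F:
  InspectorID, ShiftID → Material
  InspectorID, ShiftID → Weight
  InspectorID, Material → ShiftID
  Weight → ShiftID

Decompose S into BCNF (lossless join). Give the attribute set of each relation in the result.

Candidate keys of the original relation: {InspectorID, Material}, {InspectorID, ShiftID}, {InspectorID, Weight}.
{InspectorID, Material, ShiftID, Weight}: {Weight} determines {ShiftID, Weight} here but is not a superkey — split on Weight → ShiftID, giving {ShiftID, Weight} and {InspectorID, Material, Weight}.
{ShiftID, Weight} has no BCNF violation.
{InspectorID, Material, Weight} has no BCNF violation.

{InspectorID, Material, Weight}; {ShiftID, Weight}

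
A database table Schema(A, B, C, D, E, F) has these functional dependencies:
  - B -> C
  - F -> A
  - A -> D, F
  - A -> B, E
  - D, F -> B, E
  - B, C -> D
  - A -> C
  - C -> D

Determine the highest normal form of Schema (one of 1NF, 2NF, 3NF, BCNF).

2NF

Candidate keys: {A}, {F}. Prime attributes: {A, F}.
For B -> C we have {B}⁺ = {B, C, D}; {B} is not a superkey, so BCNF fails.
B -> C determines the non-prime attribute {C} from a non-superkey — 3NF is violated.
With only single-attribute keys there can be no partial dependency, so 2NF holds.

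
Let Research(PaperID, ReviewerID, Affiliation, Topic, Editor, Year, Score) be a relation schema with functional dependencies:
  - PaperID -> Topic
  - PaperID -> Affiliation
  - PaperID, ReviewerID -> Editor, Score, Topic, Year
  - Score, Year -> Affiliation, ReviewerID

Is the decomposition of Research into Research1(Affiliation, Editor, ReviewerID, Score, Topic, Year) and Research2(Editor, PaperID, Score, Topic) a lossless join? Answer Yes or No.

No

Research1 ∩ Research2 = {Editor, Score, Topic}; its closure under F is {Editor, Score, Topic}.
Neither Research1 nor Research2 is contained in that closure, so the decomposition is lossy.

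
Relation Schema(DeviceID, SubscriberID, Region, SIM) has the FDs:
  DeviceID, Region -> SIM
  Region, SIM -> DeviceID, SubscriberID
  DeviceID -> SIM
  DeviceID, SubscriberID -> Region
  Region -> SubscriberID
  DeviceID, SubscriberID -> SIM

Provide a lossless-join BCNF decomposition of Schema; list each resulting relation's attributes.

{DeviceID, Region}; {DeviceID, SIM}; {Region, SubscriberID}

Candidate keys of the original relation: {DeviceID, Region}, {DeviceID, SubscriberID}, {Region, SIM}.
{DeviceID, Region, SIM, SubscriberID}: {DeviceID} determines {DeviceID, SIM} here but is not a superkey — split on DeviceID -> SIM, giving {DeviceID, SIM} and {DeviceID, Region, SubscriberID}.
{DeviceID, SIM} has no BCNF violation.
{DeviceID, Region, SubscriberID}: {Region} determines {Region, SubscriberID} here but is not a superkey — split on Region -> SubscriberID, giving {Region, SubscriberID} and {DeviceID, Region}.
{Region, SubscriberID} has no BCNF violation.
{DeviceID, Region} has no BCNF violation.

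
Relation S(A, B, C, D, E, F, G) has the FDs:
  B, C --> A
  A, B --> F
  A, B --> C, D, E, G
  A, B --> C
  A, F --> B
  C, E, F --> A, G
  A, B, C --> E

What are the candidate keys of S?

{A, B} is a candidate key since {A, B}⁺ = {A, B, C, D, E, F, G} covers every attribute.
{A, F} is a candidate key since {A, F}⁺ = {A, B, C, D, E, F, G} covers every attribute.
{B, C} is a candidate key since {B, C}⁺ = {A, B, C, D, E, F, G} covers every attribute.
{C, E, F} is a candidate key since {C, E, F}⁺ = {A, B, C, D, E, F, G} covers every attribute.
Any other superkey properly contains one of these, so there are no further candidate keys.

{A, B}, {A, F}, {B, C}, {C, E, F}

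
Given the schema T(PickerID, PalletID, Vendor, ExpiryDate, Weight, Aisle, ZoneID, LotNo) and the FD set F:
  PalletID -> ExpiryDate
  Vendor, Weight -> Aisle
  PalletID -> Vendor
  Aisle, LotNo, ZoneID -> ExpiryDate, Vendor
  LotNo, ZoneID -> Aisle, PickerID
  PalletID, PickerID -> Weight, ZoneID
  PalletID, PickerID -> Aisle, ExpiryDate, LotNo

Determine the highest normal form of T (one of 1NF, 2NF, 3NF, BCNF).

Candidate keys: {LotNo, PalletID, ZoneID}, {PalletID, PickerID}. Prime attributes: {LotNo, PalletID, PickerID, ZoneID}.
For PalletID -> ExpiryDate we have {PalletID}⁺ = {ExpiryDate, PalletID, Vendor}; {PalletID} is not a superkey, so BCNF fails.
PalletID -> ExpiryDate has non-prime {ExpiryDate} on the right and a non-superkey on the left, so 3NF fails.
Since {PalletID} ⊂ {PalletID, PickerID} and {PalletID}⁺ ⊇ {ExpiryDate, Vendor} with {ExpiryDate, Vendor} non-prime, there is a partial dependency; 2NF fails.

1NF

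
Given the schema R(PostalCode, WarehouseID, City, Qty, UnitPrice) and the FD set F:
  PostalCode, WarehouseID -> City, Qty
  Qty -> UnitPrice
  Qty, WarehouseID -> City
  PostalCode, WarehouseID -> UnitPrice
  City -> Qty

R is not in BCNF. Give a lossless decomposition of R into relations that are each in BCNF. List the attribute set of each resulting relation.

{City, Qty}; {City, WarehouseID}; {PostalCode, Qty, WarehouseID}; {Qty, UnitPrice}

Candidate key of the original relation: {PostalCode, WarehouseID}.
In {City, PostalCode, Qty, UnitPrice, WarehouseID}, {Qty} is not a superkey ({Qty}⁺ restricted to this set is {Qty, UnitPrice}), so split on Qty -> UnitPrice into {Qty, UnitPrice} and {City, PostalCode, Qty, WarehouseID}.
{Qty, UnitPrice}: every determinant is a superkey — BCNF.
In {City, PostalCode, Qty, WarehouseID}, {Qty, WarehouseID} is not a superkey ({Qty, WarehouseID}⁺ restricted to this set is {City, Qty, WarehouseID}), so split on Qty, WarehouseID -> City into {City, Qty, WarehouseID} and {PostalCode, Qty, WarehouseID}.
In {City, Qty, WarehouseID}, {City} is not a superkey ({City}⁺ restricted to this set is {City, Qty}), so split on City -> Qty into {City, Qty} and {City, WarehouseID}.
{City, Qty}: every determinant is a superkey — BCNF.
{City, WarehouseID}: every determinant is a superkey — BCNF.
{PostalCode, Qty, WarehouseID}: every determinant is a superkey — BCNF.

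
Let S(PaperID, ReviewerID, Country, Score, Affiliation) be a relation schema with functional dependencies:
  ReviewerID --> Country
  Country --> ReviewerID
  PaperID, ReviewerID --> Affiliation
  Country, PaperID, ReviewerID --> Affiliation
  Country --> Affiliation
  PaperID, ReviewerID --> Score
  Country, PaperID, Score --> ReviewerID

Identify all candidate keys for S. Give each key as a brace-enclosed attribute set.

{Country, PaperID}, {PaperID, ReviewerID}

Attributes never on any right-hand side: {PaperID} — every candidate key must contain it.
Closure of {Country, PaperID} is {Affiliation, Country, PaperID, ReviewerID, Score}, the whole schema; {Country, PaperID} is a candidate key.
Closure of {PaperID, ReviewerID} is {Affiliation, Country, PaperID, ReviewerID, Score}, the whole schema; {PaperID, ReviewerID} is a candidate key.
No proper subset of any of these is a key, and no other minimal superkey exists.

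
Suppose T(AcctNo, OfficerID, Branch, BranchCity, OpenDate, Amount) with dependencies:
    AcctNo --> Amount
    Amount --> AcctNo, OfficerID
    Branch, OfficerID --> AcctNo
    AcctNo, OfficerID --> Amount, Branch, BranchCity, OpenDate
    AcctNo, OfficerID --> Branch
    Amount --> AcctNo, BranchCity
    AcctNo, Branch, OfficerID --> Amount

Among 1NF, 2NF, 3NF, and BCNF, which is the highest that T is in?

BCNF

Candidate keys: {AcctNo}, {Amount}, {Branch, OfficerID}. Prime attributes: {AcctNo, Amount, Branch, OfficerID}.
Each dependency's left side is a superkey — BCNF holds.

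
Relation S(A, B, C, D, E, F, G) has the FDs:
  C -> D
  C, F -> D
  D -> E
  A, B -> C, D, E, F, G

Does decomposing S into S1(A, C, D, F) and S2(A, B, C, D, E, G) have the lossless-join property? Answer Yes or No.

No

The shared attributes are {A, C, D} and {A, C, D}⁺ = {A, C, D, E}.
S1 ⊄ {A, C, D, E} and S2 ⊄ {A, C, D, E}, so the split is lossy.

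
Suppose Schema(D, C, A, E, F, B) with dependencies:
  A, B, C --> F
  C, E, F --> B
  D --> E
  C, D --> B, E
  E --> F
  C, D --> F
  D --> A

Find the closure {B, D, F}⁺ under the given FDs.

Start with {B, D, F}.
D --> E applies; add {E} → now {B, D, E, F}.
D --> A applies; add {A} → now {A, B, D, E, F}.
No further FD applies.

{A, B, D, E, F}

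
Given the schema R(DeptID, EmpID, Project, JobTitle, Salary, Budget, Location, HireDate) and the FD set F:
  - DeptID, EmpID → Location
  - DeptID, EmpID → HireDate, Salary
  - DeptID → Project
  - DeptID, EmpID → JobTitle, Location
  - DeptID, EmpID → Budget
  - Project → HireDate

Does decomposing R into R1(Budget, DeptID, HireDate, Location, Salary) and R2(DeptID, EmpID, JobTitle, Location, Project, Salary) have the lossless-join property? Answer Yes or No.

No

Common attributes: {DeptID, Location, Salary}; their closure is {DeptID, HireDate, Location, Project, Salary}.
The closure covers neither R1 nor R2 entirely; the join is not lossless.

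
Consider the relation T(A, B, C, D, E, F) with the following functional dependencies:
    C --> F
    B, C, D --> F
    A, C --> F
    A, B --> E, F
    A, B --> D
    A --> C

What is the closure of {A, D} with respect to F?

{A, C, D, F}

Start with {A, D}.
A --> C applies; add {C} → now {A, C, D}.
C --> F applies; add {F} → now {A, C, D, F}.
No further FD applies.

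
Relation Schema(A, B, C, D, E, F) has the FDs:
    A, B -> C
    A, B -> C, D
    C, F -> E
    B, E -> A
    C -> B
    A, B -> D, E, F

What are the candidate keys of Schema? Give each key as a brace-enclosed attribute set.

{A, B} is a candidate key since {A, B}⁺ = {A, B, C, D, E, F} covers every attribute.
{A, C} is a candidate key since {A, C}⁺ = {A, B, C, D, E, F} covers every attribute.
{B, E} is a candidate key since {B, E}⁺ = {A, B, C, D, E, F} covers every attribute.
{C, E} is a candidate key since {C, E}⁺ = {A, B, C, D, E, F} covers every attribute.
{C, F} is a candidate key since {C, F}⁺ = {A, B, C, D, E, F} covers every attribute.
No proper subset of any of these is a key, and no other minimal superkey exists.

{A, B}, {A, C}, {B, E}, {C, E}, {C, F}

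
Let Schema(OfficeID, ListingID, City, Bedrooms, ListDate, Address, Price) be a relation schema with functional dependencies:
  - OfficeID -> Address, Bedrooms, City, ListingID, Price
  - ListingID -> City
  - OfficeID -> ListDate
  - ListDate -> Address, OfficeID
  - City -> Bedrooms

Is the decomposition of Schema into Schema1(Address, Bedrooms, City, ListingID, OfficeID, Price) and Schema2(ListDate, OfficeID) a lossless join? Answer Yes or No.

Yes

Schema1 ∩ Schema2 = {OfficeID}; its closure under F is {Address, Bedrooms, City, ListDate, ListingID, OfficeID, Price}.
Schema1 is contained in that closure, so Schema1 ∩ Schema2 -> Schema1 holds and the join is lossless.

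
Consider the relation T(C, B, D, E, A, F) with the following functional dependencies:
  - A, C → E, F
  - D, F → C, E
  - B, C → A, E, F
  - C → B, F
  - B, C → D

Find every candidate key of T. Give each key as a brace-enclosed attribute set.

Closure of {C} is {A, B, C, D, E, F}, the whole schema; {C} is a candidate key.
Closure of {D, F} is {A, B, C, D, E, F}, the whole schema; {D, F} is a candidate key.
These are minimal and exhaustive — every other superkey contains one of them.

{C}, {D, F}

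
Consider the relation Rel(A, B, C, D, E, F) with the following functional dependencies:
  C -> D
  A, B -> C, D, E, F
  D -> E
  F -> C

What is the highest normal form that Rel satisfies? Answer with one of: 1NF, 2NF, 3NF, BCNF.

Candidate key: {A, B}. Prime attributes: {A, B}.
For C -> D we have {C}⁺ = {C, D, E}; {C} is not a superkey, so BCNF fails.
C -> D has non-prime {D} on the right and a non-superkey on the left, so 3NF fails.
Checking every proper subset of each key, none determines a non-prime attribute — 2NF is satisfied.

2NF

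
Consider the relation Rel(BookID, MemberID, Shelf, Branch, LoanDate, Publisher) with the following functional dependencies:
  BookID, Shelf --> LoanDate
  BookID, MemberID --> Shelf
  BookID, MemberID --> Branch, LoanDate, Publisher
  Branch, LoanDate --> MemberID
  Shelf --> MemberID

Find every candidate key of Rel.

{BookID} never appears on the right of any FD, so every key must include it.
{BookID, MemberID} is a candidate key since {BookID, MemberID}⁺ = {BookID, Branch, LoanDate, MemberID, Publisher, Shelf} covers every attribute.
{BookID, Shelf} is a candidate key since {BookID, Shelf}⁺ = {BookID, Branch, LoanDate, MemberID, Publisher, Shelf} covers every attribute.
{BookID, Branch, LoanDate} is a candidate key since {BookID, Branch, LoanDate}⁺ = {BookID, Branch, LoanDate, MemberID, Publisher, Shelf} covers every attribute.
These are minimal and exhaustive — every other superkey contains one of them.

{BookID, Branch, LoanDate}, {BookID, MemberID}, {BookID, Shelf}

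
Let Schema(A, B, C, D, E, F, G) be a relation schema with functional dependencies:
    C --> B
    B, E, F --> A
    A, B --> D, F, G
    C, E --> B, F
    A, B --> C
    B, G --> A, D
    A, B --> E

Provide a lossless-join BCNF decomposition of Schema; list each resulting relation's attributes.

Candidate keys of the original relation: {A, B}, {A, C}, {B, E, F}, {B, G}, {C, E}, {C, G}.
{A, B, C, D, E, F, G}: {C} determines {B, C} here but is not a superkey — split on C --> B, giving {B, C} and {A, C, D, E, F, G}.
{B, C} has no BCNF violation.
{A, C, D, E, F, G} has no BCNF violation.

{A, C, D, E, F, G}; {B, C}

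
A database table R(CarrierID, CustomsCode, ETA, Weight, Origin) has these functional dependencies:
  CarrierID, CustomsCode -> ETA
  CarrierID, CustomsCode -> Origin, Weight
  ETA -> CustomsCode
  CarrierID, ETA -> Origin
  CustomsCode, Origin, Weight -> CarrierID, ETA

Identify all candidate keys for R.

{CarrierID, CustomsCode}⁺ = {CarrierID, CustomsCode, ETA, Origin, Weight} — all of the relation — so {CarrierID, CustomsCode} is a candidate key.
{CarrierID, ETA}⁺ = {CarrierID, CustomsCode, ETA, Origin, Weight} — all of the relation — so {CarrierID, ETA} is a candidate key.
{CustomsCode, Origin, Weight}⁺ = {CarrierID, CustomsCode, ETA, Origin, Weight} — all of the relation — so {CustomsCode, Origin, Weight} is a candidate key.
{ETA, Origin, Weight}⁺ = {CarrierID, CustomsCode, ETA, Origin, Weight} — all of the relation — so {ETA, Origin, Weight} is a candidate key.
These are minimal and exhaustive — every other superkey contains one of them.

{CarrierID, CustomsCode}, {CarrierID, ETA}, {CustomsCode, Origin, Weight}, {ETA, Origin, Weight}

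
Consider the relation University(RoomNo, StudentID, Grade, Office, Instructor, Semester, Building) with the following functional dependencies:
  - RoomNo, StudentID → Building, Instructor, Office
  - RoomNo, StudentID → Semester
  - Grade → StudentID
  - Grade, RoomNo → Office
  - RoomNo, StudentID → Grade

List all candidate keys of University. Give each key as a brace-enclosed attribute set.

{RoomNo} never appears on the right of any FD, so every key must include it.
{Grade, RoomNo}⁺ = {Building, Grade, Instructor, Office, RoomNo, Semester, StudentID} — all of the relation — so {Grade, RoomNo} is a candidate key.
{RoomNo, StudentID}⁺ = {Building, Grade, Instructor, Office, RoomNo, Semester, StudentID} — all of the relation — so {RoomNo, StudentID} is a candidate key.
No proper subset of any of these is a key, and no other minimal superkey exists.

{Grade, RoomNo}, {RoomNo, StudentID}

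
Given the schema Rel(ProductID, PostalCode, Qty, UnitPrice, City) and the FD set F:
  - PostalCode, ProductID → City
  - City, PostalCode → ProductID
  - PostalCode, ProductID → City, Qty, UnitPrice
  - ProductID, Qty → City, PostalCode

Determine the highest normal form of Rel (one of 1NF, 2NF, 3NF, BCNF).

Candidate keys: {City, PostalCode}, {PostalCode, ProductID}, {ProductID, Qty}. Prime attributes: {City, PostalCode, ProductID, Qty}.
Every FD has a superkey on the left, so the relation is in BCNF.

BCNF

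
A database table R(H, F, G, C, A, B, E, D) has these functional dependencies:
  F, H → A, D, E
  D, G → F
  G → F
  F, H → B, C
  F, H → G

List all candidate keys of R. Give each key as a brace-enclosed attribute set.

{F, H}, {G, H}

Attributes never on any right-hand side: {H} — every candidate key must contain it.
{F, H} is a candidate key since {F, H}⁺ = {A, B, C, D, E, F, G, H} covers every attribute.
{G, H} is a candidate key since {G, H}⁺ = {A, B, C, D, E, F, G, H} covers every attribute.
No proper subset of any of these is a key, and no other minimal superkey exists.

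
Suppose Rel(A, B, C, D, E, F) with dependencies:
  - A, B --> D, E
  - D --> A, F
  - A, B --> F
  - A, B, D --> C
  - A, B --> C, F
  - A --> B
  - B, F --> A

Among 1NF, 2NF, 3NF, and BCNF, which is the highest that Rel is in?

Candidate keys: {A}, {B, F}, {D}. Prime attributes: {A, B, D, F}.
Each dependency's left side is a superkey — BCNF holds.

BCNF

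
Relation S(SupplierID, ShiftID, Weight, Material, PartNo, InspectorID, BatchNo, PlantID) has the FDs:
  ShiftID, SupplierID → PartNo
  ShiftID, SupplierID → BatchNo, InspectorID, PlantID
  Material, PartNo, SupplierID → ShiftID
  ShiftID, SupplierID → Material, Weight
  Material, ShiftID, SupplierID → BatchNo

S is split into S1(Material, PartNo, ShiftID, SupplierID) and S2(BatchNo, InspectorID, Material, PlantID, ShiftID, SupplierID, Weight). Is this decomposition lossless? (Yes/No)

Common attributes: {Material, ShiftID, SupplierID}; their closure is {BatchNo, InspectorID, Material, PartNo, PlantID, ShiftID, SupplierID, Weight}.
Since S1 ⊆ {BatchNo, InspectorID, Material, PartNo, PlantID, ShiftID, SupplierID, Weight}, the intersection is a superkey of S1; the decomposition is lossless.

Yes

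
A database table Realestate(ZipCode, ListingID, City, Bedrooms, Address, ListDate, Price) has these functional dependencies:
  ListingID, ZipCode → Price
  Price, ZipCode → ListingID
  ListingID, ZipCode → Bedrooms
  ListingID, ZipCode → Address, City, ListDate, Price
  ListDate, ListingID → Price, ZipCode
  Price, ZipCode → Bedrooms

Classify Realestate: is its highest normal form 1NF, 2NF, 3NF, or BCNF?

Candidate keys: {ListDate, ListingID}, {ListingID, ZipCode}, {Price, ZipCode}. Prime attributes: {ListDate, ListingID, Price, ZipCode}.
Every FD has a superkey on the left, so the relation is in BCNF.

BCNF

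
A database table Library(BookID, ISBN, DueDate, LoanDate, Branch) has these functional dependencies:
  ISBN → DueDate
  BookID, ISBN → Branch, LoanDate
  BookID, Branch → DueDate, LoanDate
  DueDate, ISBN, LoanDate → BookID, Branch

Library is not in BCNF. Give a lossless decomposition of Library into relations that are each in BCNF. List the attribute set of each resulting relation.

{BookID, Branch, ISBN}; {BookID, Branch, LoanDate}; {DueDate, ISBN}

Candidate keys of the original relation: {BookID, ISBN}, {ISBN, LoanDate}.
Within {BookID, Branch, DueDate, ISBN, LoanDate}: {ISBN}⁺ ∩ {BookID, Branch, DueDate, ISBN, LoanDate} = {DueDate, ISBN}, not the whole set, so ISBN → DueDate violates BCNF; decompose into {DueDate, ISBN} and {BookID, Branch, ISBN, LoanDate}.
{DueDate, ISBN}: every determinant is a superkey — BCNF.
Within {BookID, Branch, ISBN, LoanDate}: {BookID, Branch}⁺ ∩ {BookID, Branch, ISBN, LoanDate} = {BookID, Branch, LoanDate}, not the whole set, so BookID, Branch → LoanDate violates BCNF; decompose into {BookID, Branch, LoanDate} and {BookID, Branch, ISBN}.
{BookID, Branch, LoanDate}: every determinant is a superkey — BCNF.
{BookID, Branch, ISBN}: every determinant is a superkey — BCNF.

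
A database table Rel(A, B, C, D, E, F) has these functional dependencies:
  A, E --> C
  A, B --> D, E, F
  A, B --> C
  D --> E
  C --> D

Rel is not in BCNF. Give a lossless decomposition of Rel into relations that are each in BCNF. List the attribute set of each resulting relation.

Candidate key of the original relation: {A, B}.
{A, B, C, D, E, F}: {A, E} determines {A, C, D, E} here but is not a superkey — split on A, E --> C, D, giving {A, C, D, E} and {A, B, E, F}.
{A, C, D, E}: {D} determines {D, E} here but is not a superkey — split on D --> E, giving {D, E} and {A, C, D}.
{D, E} is in BCNF.
{A, C, D}: {C} determines {C, D} here but is not a superkey — split on C --> D, giving {C, D} and {A, C}.
{C, D} is in BCNF.
{A, C} is in BCNF.
{A, B, E, F} is in BCNF.

{A, B, E, F}; {A, C}; {C, D}; {D, E}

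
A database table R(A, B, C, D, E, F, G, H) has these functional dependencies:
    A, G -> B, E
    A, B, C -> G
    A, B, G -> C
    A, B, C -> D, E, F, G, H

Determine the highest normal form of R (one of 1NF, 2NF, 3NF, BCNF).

Candidate keys: {A, B, C}, {A, G}. Prime attributes: {A, B, C, G}.
The left-hand side of every FD is a superkey, so BCNF is satisfied.

BCNF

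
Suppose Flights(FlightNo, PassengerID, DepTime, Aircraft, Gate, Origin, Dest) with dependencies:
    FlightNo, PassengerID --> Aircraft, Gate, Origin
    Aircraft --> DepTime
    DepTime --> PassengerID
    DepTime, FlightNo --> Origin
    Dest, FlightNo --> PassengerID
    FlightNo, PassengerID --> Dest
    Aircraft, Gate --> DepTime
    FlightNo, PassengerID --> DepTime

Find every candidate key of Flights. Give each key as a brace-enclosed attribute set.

{Aircraft, FlightNo}, {DepTime, FlightNo}, {Dest, FlightNo}, {FlightNo, PassengerID}

Attributes never on any right-hand side: {FlightNo} — every candidate key must contain it.
{Aircraft, FlightNo}⁺ = {Aircraft, DepTime, Dest, FlightNo, Gate, Origin, PassengerID} — all of the relation — so {Aircraft, FlightNo} is a candidate key.
{DepTime, FlightNo}⁺ = {Aircraft, DepTime, Dest, FlightNo, Gate, Origin, PassengerID} — all of the relation — so {DepTime, FlightNo} is a candidate key.
{Dest, FlightNo}⁺ = {Aircraft, DepTime, Dest, FlightNo, Gate, Origin, PassengerID} — all of the relation — so {Dest, FlightNo} is a candidate key.
{FlightNo, PassengerID}⁺ = {Aircraft, DepTime, Dest, FlightNo, Gate, Origin, PassengerID} — all of the relation — so {FlightNo, PassengerID} is a candidate key.
Any other superkey properly contains one of these, so there are no further candidate keys.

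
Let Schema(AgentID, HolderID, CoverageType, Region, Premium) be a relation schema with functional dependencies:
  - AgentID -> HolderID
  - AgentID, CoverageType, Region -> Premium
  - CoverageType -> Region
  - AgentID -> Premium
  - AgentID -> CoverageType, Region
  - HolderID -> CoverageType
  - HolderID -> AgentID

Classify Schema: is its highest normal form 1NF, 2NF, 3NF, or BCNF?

Candidate keys: {AgentID}, {HolderID}. Prime attributes: {AgentID, HolderID}.
CoverageType -> Region breaks BCNF: {CoverageType}⁺ = {CoverageType, Region}, so {CoverageType} is not a superkey.
Because {Region} is non-prime and the left side of CoverageType -> Region is not a superkey, the relation is not in 3NF.
All keys have size 1, which rules out partial dependencies — 2NF is satisfied.

2NF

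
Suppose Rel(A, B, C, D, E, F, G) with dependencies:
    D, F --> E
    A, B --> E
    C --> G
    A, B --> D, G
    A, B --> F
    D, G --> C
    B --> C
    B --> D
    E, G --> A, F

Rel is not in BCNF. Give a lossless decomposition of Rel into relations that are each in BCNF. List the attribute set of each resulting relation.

Candidate keys of the original relation: {A, B}, {B, E}, {B, F}.
Within {A, B, C, D, E, F, G}: {D, F}⁺ ∩ {A, B, C, D, E, F, G} = {D, E, F}, not the whole set, so D, F --> E violates BCNF; decompose into {D, E, F} and {A, B, C, D, F, G}.
{D, E, F} has no BCNF violation.
Within {A, B, C, D, F, G}: {C}⁺ ∩ {A, B, C, D, F, G} = {C, G}, not the whole set, so C --> G violates BCNF; decompose into {C, G} and {A, B, C, D, F}.
{C, G} has no BCNF violation.
Within {A, B, C, D, F}: {B}⁺ ∩ {A, B, C, D, F} = {B, C, D}, not the whole set, so B --> C, D violates BCNF; decompose into {B, C, D} and {A, B, F}.
{B, C, D} has no BCNF violation.
{A, B, F} has no BCNF violation.

{A, B, F}; {B, C, D}; {C, G}; {D, E, F}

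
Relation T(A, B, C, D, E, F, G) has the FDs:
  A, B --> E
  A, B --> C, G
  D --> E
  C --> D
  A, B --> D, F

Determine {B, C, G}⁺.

{B, C, D, E, G}

Start with {B, C, G}.
C --> D applies; add {D} → now {B, C, D, G}.
D --> E applies; add {E} → now {B, C, D, E, G}.
No further FD applies.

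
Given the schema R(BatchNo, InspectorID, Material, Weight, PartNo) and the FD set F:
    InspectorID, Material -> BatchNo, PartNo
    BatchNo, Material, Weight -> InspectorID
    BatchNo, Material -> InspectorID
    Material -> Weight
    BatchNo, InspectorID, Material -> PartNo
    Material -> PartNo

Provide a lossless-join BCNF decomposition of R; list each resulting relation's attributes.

Candidate keys of the original relation: {BatchNo, Material}, {InspectorID, Material}.
{BatchNo, InspectorID, Material, PartNo, Weight}: {Material} determines {Material, PartNo, Weight} here but is not a superkey — split on Material -> PartNo, Weight, giving {Material, PartNo, Weight} and {BatchNo, InspectorID, Material}.
{Material, PartNo, Weight}: every determinant is a superkey — BCNF.
{BatchNo, InspectorID, Material}: every determinant is a superkey — BCNF.

{BatchNo, InspectorID, Material}; {Material, PartNo, Weight}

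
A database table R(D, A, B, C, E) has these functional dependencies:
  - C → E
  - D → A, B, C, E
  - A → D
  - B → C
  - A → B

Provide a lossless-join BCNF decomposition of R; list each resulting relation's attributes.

{A, B, D}; {B, C}; {C, E}

Candidate keys of the original relation: {A}, {D}.
In {A, B, C, D, E}, {C} is not a superkey ({C}⁺ restricted to this set is {C, E}), so split on C → E into {C, E} and {A, B, C, D}.
{C, E} is in BCNF.
In {A, B, C, D}, {B} is not a superkey ({B}⁺ restricted to this set is {B, C}), so split on B → C into {B, C} and {A, B, D}.
{B, C} is in BCNF.
{A, B, D} is in BCNF.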